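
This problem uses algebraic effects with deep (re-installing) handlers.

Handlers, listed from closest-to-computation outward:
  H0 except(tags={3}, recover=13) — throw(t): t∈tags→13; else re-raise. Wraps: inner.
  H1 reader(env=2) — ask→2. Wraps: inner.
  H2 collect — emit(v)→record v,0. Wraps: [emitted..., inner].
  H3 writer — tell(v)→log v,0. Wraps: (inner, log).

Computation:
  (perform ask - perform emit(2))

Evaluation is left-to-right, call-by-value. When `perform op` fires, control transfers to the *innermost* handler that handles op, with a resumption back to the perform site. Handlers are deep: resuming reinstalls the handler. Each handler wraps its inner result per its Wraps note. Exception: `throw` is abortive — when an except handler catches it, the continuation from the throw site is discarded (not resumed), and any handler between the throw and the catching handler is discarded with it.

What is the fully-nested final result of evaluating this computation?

Answer: ([2, 2], ())

Step-by-step:
ask @ H1 ⇒ 2
emit(2) @ H2 ⇒ out+=2
H0 returns 2
H1 returns 2
H2 returns [2, 2]
H3 returns ([2, 2], ())
= ([2, 2], ())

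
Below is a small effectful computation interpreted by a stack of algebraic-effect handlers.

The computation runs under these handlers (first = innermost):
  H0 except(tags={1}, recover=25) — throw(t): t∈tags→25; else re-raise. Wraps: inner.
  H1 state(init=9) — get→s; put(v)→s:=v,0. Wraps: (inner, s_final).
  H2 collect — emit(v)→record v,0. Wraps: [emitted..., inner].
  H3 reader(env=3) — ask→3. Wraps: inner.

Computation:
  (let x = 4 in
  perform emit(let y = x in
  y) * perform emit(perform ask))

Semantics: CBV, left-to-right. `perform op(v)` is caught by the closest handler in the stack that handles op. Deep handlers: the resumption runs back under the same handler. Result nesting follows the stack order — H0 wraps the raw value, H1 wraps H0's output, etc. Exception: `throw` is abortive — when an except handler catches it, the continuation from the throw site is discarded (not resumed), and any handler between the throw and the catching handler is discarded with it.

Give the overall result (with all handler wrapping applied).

Working:
emit(4) @ H2 ⇒ out+=4
ask @ H3 ⇒ 3
emit(3) @ H2 ⇒ out+=3
H0 returns 0
H1 returns (0, 9)
H2 returns [4, 3, (0, 9)]
H3 returns [4, 3, (0, 9)]
= [4, 3, (0, 9)]

Answer: [4, 3, (0, 9)]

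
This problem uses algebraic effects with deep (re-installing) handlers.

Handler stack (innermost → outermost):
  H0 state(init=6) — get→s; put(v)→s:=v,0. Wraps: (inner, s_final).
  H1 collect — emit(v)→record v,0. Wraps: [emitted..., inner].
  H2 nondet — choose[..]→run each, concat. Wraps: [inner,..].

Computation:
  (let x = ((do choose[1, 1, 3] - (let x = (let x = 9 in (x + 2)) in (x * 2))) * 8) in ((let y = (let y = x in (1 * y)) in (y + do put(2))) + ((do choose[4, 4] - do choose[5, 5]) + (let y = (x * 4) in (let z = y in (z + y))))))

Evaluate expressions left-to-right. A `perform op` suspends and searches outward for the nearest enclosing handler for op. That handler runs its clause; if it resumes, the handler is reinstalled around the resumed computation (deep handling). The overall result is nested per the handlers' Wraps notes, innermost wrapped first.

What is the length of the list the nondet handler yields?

Step-by-step:
choose[1, 1, 3] @ H2
  branch[0] choose=1:
    put(2) @ H0 ⇒ s:=2
    choose[4, 4] @ H2
      branch[0] choose=4:
        choose[5, 5] @ H2
          branch[0] choose=5:
            H0 returns (-1513, 2)
            H1 returns [(-1513, 2)]
            H2 returns [[(-1513, 2)]]
          branch[1] choose=5:
            H0 returns (-1513, 2)
            H1 returns [(-1513, 2)]
            H2 returns [[(-1513, 2)]]
      branch[1] choose=4:
        choose[5, 5] @ H2
          branch[0] choose=5:
            H0 returns (-1513, 2)
            H1 returns [(-1513, 2)]
            H2 returns [[(-1513, 2)]]
          branch[1] choose=5:
            H0 returns (-1513, 2)
            H1 returns [(-1513, 2)]
            H2 returns [[(-1513, 2)]]
  branch[1] choose=1:
    put(2) @ H0 ⇒ s:=2
    choose[4, 4] @ H2
      branch[0] choose=4:
        choose[5, 5] @ H2
          branch[0] choose=5:
            H0 returns (-1513, 2)
            H1 returns [(-1513, 2)]
            H2 returns [[(-1513, 2)]]
          branch[1] choose=5:
            H0 returns (-1513, 2)
            H1 returns [(-1513, 2)]
            H2 returns [[(-1513, 2)]]
      branch[1] choose=4:
        choose[5, 5] @ H2
          branch[0] choose=5:
            H0 returns (-1513, 2)
            H1 returns [(-1513, 2)]
            H2 returns [[(-1513, 2)]]
          branch[1] choose=5:
            H0 returns (-1513, 2)
            H1 returns [(-1513, 2)]
            H2 returns [[(-1513, 2)]]
  branch[2] choose=3:
    put(2) @ H0 ⇒ s:=2
    choose[4, 4] @ H2
      branch[0] choose=4:
        choose[5, 5] @ H2
          branch[0] choose=5:
            H0 returns (-1369, 2)
            H1 returns [(-1369, 2)]
            H2 returns [[(-1369, 2)]]
          branch[1] choose=5:
            H0 returns (-1369, 2)
            H1 returns [(-1369, 2)]
            H2 returns [[(-1369, 2)]]
      branch[1] choose=4:
        choose[5, 5] @ H2
          branch[0] choose=5:
            H0 returns (-1369, 2)
            H1 returns [(-1369, 2)]
            H2 returns [[(-1369, 2)]]
          branch[1] choose=5:
            H0 returns (-1369, 2)
            H1 returns [(-1369, 2)]
            H2 returns [[(-1369, 2)]]
= [[(-1513, 2)], [(-1513, 2)], [(-1513, 2)], [(-1513, 2)], [(-1513, 2)], [(-1513, 2)], [(-1513, 2)], [(-1513, 2)], [(-1369, 2)], [(-1369, 2)], [(-1369, 2)], [(-1369, 2)]]

Answer: 12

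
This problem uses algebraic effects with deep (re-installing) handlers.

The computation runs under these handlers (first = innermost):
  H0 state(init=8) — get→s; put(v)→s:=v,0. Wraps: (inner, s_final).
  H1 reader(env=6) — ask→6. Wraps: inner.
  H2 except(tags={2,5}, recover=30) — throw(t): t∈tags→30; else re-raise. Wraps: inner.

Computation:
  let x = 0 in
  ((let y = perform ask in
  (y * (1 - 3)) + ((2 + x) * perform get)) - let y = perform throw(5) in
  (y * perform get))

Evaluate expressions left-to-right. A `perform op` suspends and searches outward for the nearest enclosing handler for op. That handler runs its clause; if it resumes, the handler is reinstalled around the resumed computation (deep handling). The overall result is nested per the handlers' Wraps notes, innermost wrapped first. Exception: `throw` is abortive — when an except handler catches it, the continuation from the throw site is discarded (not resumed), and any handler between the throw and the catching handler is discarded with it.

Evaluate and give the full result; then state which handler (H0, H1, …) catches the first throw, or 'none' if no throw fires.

Answer: 30 ; first throw caught by: H2

Evaluation trace:
ask @ H1 ⇒ 6
get @ H0 ⇒ 8
throw(5) @ H2 caught ⇒ 30
= 30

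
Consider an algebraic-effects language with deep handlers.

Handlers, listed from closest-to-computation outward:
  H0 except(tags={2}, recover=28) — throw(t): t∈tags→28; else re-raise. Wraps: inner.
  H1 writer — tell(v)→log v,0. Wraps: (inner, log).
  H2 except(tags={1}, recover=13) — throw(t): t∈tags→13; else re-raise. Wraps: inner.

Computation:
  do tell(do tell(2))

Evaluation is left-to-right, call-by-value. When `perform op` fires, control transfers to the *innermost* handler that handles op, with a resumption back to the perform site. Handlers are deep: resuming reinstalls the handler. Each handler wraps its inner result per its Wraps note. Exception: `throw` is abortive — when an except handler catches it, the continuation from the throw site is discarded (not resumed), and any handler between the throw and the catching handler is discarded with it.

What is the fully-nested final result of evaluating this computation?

Answer: (0, (2, 0))

Step-by-step:
tell(2) @ H1 ⇒ log+=2
tell(0) @ H1 ⇒ log+=0
H0 returns 0
H1 returns (0, (2, 0))
H2 returns (0, (2, 0))
= (0, (2, 0))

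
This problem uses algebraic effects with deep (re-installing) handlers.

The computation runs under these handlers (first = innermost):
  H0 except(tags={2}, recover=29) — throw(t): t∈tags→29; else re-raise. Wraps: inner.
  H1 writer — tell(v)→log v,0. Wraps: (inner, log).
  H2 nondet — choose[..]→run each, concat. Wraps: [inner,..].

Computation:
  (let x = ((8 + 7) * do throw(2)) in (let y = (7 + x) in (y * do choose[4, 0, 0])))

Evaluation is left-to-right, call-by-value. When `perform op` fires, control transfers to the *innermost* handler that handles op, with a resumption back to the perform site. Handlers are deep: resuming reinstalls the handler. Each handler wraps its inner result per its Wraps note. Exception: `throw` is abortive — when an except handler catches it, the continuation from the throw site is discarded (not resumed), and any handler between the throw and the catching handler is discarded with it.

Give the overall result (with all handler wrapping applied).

Answer: [(29, ())]

Evaluation trace:
throw(2) @ H0 caught ⇒ 29
H1 returns (29, ())
H2 returns [(29, ())]
= [(29, ())]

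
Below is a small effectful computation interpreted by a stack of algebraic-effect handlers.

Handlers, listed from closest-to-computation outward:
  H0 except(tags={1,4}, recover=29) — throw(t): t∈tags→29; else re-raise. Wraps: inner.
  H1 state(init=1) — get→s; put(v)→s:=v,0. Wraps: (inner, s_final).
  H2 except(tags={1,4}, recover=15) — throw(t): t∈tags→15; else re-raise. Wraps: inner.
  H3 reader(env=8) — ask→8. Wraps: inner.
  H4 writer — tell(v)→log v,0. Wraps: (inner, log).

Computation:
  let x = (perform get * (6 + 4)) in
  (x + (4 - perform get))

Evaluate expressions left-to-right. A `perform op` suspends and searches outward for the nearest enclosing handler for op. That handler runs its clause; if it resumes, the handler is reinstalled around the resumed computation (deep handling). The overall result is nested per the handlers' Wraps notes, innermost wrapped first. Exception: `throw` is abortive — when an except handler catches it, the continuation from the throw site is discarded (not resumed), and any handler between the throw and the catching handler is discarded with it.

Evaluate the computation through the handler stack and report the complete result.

Answer: ((13, 1), ())

Step-by-step:
get @ H1 ⇒ 1
get @ H1 ⇒ 1
H0 returns 13
H1 returns (13, 1)
H2 returns (13, 1)
H3 returns (13, 1)
H4 returns ((13, 1), ())
= ((13, 1), ())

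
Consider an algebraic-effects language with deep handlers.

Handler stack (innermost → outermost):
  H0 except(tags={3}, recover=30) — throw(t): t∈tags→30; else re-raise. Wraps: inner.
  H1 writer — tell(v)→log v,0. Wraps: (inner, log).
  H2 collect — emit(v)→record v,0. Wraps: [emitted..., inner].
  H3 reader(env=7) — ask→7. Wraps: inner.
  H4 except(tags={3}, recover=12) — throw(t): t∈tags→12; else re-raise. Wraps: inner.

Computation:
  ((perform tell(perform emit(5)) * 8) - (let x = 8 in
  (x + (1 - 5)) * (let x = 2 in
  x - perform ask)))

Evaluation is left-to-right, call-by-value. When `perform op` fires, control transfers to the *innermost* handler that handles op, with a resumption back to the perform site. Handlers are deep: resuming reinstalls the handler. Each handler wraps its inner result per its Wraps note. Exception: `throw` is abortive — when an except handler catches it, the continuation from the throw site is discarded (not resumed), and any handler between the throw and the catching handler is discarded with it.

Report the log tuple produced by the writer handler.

Step-by-step:
emit(5) @ H2 ⇒ out+=5
tell(0) @ H1 ⇒ log+=0
ask @ H3 ⇒ 7
H0 returns 20
H1 returns (20, (0))
H2 returns [5, (20, (0))]
H3 returns [5, (20, (0))]
H4 returns [5, (20, (0))]
= [5, (20, (0))]

Answer: (0)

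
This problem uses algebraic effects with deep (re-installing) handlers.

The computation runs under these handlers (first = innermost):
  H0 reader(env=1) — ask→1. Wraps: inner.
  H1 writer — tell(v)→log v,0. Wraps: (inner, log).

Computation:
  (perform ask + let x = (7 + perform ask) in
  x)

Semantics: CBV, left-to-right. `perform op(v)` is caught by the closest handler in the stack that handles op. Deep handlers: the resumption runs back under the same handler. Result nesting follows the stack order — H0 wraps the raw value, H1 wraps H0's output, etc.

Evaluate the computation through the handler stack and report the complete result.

Answer: (9, ())

Evaluation trace:
ask @ H0 ⇒ 1
ask @ H0 ⇒ 1
H0 returns 9
H1 returns (9, ())
= (9, ())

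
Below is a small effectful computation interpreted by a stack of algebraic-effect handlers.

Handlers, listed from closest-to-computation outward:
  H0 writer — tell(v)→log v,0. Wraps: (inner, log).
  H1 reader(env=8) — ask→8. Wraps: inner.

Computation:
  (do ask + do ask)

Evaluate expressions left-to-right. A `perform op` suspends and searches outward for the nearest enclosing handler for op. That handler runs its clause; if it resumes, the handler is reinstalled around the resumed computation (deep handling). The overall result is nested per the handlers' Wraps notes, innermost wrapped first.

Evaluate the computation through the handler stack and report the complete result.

Working:
ask @ H1 ⇒ 8
ask @ H1 ⇒ 8
H0 returns (16, ())
H1 returns (16, ())
= (16, ())

Answer: (16, ())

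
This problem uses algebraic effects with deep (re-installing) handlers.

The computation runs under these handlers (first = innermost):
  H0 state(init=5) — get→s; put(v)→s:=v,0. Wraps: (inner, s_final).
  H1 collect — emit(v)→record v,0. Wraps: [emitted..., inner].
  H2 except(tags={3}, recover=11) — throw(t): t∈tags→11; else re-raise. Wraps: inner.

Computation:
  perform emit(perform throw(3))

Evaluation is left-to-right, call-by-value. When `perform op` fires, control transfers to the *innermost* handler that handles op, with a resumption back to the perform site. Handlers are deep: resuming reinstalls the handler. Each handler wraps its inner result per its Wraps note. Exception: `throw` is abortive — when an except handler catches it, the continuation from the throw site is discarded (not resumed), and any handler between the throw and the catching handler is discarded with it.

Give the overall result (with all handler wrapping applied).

Evaluation trace:
throw(3) @ H2 caught ⇒ 11
= 11

Answer: 11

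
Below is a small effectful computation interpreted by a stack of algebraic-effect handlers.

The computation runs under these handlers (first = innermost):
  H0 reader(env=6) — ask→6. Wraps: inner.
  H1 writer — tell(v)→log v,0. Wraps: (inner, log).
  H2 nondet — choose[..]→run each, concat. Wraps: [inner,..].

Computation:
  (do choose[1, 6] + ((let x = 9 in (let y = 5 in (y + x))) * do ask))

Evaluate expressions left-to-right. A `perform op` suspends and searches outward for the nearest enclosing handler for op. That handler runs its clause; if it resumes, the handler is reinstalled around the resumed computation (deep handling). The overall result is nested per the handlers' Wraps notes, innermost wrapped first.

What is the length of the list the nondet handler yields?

Answer: 2

Evaluation trace:
choose[1, 6] @ H2
  branch[0] choose=1:
    ask @ H0 ⇒ 6
    H0 returns 85
    H1 returns (85, ())
    H2 returns [(85, ())]
  branch[1] choose=6:
    ask @ H0 ⇒ 6
    H0 returns 90
    H1 returns (90, ())
    H2 returns [(90, ())]
= [(85, ()), (90, ())]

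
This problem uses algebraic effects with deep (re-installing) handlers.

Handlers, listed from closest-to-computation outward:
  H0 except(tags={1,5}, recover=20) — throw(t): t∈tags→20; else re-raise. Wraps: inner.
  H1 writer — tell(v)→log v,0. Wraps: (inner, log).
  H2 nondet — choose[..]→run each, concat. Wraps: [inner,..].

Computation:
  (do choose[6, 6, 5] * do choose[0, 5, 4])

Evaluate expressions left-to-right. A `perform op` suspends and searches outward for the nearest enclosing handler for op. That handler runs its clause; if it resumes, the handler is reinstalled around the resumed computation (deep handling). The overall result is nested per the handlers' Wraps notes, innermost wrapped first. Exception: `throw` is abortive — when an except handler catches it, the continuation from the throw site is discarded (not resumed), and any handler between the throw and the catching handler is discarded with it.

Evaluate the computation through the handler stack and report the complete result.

Answer: [(0, ()), (30, ()), (24, ()), (0, ()), (30, ()), (24, ()), (0, ()), (25, ()), (20, ())]

Evaluation trace:
choose[6, 6, 5] @ H2
  branch[0] choose=6:
    choose[0, 5, 4] @ H2
      branch[0] choose=0:
        H0 returns 0
        H1 returns (0, ())
        H2 returns [(0, ())]
      branch[1] choose=5:
        H0 returns 30
        H1 returns (30, ())
        H2 returns [(30, ())]
      branch[2] choose=4:
        H0 returns 24
        H1 returns (24, ())
        H2 returns [(24, ())]
  branch[1] choose=6:
    choose[0, 5, 4] @ H2
      branch[0] choose=0:
        H0 returns 0
        H1 returns (0, ())
        H2 returns [(0, ())]
      branch[1] choose=5:
        H0 returns 30
        H1 returns (30, ())
        H2 returns [(30, ())]
      branch[2] choose=4:
        H0 returns 24
        H1 returns (24, ())
        H2 returns [(24, ())]
  branch[2] choose=5:
    choose[0, 5, 4] @ H2
      branch[0] choose=0:
        H0 returns 0
        H1 returns (0, ())
        H2 returns [(0, ())]
      branch[1] choose=5:
        H0 returns 25
        H1 returns (25, ())
        H2 returns [(25, ())]
      branch[2] choose=4:
        H0 returns 20
        H1 returns (20, ())
        H2 returns [(20, ())]
= [(0, ()), (30, ()), (24, ()), (0, ()), (30, ()), (24, ()), (0, ()), (25, ()), (20, ())]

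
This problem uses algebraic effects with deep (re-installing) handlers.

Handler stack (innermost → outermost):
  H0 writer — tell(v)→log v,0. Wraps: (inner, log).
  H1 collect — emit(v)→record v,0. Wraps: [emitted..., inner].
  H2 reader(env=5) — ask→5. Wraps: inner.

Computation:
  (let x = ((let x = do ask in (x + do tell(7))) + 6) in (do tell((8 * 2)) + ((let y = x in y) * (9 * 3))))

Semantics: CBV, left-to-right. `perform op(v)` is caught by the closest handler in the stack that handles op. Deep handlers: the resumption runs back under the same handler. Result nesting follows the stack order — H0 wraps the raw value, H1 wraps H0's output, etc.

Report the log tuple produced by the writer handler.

Answer: (7, 16)

Working:
ask @ H2 ⇒ 5
tell(7) @ H0 ⇒ log+=7
tell(16) @ H0 ⇒ log+=16
H0 returns (297, (7, 16))
H1 returns [(297, (7, 16))]
H2 returns [(297, (7, 16))]
= [(297, (7, 16))]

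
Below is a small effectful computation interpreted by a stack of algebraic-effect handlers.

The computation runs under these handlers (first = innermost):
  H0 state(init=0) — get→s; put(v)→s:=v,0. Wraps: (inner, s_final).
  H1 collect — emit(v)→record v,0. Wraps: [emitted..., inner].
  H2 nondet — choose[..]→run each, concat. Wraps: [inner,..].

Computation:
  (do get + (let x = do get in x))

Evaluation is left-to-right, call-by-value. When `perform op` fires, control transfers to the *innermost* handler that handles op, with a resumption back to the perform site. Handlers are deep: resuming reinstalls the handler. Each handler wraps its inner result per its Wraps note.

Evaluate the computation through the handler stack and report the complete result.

Answer: [[(0, 0)]]

Step-by-step:
get @ H0 ⇒ 0
get @ H0 ⇒ 0
H0 returns (0, 0)
H1 returns [(0, 0)]
H2 returns [[(0, 0)]]
= [[(0, 0)]]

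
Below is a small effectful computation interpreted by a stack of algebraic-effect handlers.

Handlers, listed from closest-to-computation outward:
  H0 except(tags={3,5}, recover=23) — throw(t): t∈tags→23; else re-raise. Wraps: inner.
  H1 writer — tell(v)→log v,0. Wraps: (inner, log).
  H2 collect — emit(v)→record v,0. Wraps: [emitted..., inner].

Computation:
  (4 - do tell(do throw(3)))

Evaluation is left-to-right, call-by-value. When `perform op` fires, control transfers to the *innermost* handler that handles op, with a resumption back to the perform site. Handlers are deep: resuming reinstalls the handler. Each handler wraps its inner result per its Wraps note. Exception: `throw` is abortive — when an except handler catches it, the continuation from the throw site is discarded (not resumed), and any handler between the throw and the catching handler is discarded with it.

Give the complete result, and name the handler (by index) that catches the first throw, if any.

Evaluation trace:
throw(3) @ H0 caught ⇒ 23
H1 returns (23, ())
H2 returns [(23, ())]
= [(23, ())]

Answer: [(23, ())] ; first throw caught by: H0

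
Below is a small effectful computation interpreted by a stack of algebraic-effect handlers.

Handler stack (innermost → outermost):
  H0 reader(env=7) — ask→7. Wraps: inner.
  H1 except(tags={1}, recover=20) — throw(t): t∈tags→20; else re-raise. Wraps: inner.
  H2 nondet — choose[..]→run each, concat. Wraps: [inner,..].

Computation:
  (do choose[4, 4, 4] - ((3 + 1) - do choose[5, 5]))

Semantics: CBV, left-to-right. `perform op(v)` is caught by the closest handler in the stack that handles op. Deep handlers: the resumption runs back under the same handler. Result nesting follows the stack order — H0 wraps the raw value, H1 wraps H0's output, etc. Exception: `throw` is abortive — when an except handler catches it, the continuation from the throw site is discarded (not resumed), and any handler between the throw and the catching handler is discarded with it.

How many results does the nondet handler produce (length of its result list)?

Step-by-step:
choose[4, 4, 4] @ H2
  branch[0] choose=4:
    choose[5, 5] @ H2
      branch[0] choose=5:
        H0 returns 5
        H1 returns 5
        H2 returns [5]
      branch[1] choose=5:
        H0 returns 5
        H1 returns 5
        H2 returns [5]
  branch[1] choose=4:
    choose[5, 5] @ H2
      branch[0] choose=5:
        H0 returns 5
        H1 returns 5
        H2 returns [5]
      branch[1] choose=5:
        H0 returns 5
        H1 returns 5
        H2 returns [5]
  branch[2] choose=4:
    choose[5, 5] @ H2
      branch[0] choose=5:
        H0 returns 5
        H1 returns 5
        H2 returns [5]
      branch[1] choose=5:
        H0 returns 5
        H1 returns 5
        H2 returns [5]
= [5, 5, 5, 5, 5, 5]

Answer: 6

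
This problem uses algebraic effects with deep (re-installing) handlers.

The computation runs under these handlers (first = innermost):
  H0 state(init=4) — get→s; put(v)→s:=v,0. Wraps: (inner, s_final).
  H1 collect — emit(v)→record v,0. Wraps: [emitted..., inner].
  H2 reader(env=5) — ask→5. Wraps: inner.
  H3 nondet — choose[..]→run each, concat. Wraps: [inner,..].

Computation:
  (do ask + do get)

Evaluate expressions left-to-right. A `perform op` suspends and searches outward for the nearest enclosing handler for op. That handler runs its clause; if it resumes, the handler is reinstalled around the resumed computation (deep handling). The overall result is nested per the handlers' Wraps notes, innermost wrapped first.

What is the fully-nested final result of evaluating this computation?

Step-by-step:
ask @ H2 ⇒ 5
get @ H0 ⇒ 4
H0 returns (9, 4)
H1 returns [(9, 4)]
H2 returns [(9, 4)]
H3 returns [[(9, 4)]]
= [[(9, 4)]]

Answer: [[(9, 4)]]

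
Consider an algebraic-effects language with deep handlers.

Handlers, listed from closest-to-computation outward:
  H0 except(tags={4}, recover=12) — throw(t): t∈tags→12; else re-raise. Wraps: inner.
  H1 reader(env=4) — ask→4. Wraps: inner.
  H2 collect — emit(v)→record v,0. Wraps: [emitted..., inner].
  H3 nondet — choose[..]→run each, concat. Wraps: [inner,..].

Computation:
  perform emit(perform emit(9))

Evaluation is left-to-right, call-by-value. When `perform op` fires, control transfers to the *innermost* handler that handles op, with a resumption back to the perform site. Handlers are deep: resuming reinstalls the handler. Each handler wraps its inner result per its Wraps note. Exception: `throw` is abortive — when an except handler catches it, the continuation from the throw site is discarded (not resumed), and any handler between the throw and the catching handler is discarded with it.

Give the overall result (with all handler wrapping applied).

Answer: [[9, 0, 0]]

Evaluation trace:
emit(9) @ H2 ⇒ out+=9
emit(0) @ H2 ⇒ out+=0
H0 returns 0
H1 returns 0
H2 returns [9, 0, 0]
H3 returns [[9, 0, 0]]
= [[9, 0, 0]]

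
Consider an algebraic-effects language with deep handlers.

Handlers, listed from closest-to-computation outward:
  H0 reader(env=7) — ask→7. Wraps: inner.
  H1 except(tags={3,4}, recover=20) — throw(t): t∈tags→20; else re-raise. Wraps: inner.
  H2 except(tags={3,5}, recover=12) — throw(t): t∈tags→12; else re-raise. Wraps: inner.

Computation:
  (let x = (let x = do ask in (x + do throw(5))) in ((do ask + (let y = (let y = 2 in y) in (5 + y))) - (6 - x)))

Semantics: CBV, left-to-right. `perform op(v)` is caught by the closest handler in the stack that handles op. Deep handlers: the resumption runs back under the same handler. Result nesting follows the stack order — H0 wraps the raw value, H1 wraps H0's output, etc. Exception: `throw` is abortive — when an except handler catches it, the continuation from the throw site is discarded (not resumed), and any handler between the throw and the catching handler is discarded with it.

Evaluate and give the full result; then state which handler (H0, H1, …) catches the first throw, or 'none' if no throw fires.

Evaluation trace:
ask @ H0 ⇒ 7
throw(5) @ H1 re-raised
throw(5) @ H2 caught ⇒ 12
= 12

Answer: 12 ; first throw caught by: H2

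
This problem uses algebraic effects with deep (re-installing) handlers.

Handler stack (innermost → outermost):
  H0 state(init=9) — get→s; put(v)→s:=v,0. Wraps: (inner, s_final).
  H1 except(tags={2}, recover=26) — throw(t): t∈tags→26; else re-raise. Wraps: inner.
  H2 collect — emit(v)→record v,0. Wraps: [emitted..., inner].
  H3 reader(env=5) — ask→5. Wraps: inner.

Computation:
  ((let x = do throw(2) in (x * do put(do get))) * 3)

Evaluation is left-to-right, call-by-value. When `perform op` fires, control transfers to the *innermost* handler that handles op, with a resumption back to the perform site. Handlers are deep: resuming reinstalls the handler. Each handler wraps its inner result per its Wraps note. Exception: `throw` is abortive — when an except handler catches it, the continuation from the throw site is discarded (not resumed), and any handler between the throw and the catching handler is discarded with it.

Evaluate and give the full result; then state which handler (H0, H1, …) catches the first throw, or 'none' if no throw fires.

Answer: [26] ; first throw caught by: H1

Working:
throw(2) @ H1 caught ⇒ 26
H2 returns [26]
H3 returns [26]
= [26]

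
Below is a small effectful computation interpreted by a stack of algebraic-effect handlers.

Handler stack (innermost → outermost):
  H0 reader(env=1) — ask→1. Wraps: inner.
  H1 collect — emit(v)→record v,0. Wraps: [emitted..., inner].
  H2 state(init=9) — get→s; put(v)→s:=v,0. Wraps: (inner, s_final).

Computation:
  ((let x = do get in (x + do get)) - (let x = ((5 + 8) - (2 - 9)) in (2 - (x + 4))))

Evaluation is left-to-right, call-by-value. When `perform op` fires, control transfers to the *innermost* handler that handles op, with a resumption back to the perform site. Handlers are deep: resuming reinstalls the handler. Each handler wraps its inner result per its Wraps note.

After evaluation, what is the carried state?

Answer: 9

Working:
get @ H2 ⇒ 9
get @ H2 ⇒ 9
H0 returns 40
H1 returns [40]
H2 returns ([40], 9)
= ([40], 9)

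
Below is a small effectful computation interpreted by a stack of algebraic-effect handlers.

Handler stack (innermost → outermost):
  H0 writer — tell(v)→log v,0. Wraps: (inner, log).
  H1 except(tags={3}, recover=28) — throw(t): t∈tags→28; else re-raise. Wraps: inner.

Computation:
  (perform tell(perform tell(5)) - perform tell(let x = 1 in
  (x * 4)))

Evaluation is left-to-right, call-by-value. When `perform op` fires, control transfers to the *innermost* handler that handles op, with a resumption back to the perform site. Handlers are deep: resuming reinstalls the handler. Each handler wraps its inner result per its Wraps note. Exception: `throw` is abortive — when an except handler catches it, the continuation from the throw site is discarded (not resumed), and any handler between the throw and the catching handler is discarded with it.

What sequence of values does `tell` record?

Answer: (5, 0, 4)

Step-by-step:
tell(5) @ H0 ⇒ log+=5
tell(0) @ H0 ⇒ log+=0
tell(4) @ H0 ⇒ log+=4
H0 returns (0, (5, 0, 4))
H1 returns (0, (5, 0, 4))
= (0, (5, 0, 4))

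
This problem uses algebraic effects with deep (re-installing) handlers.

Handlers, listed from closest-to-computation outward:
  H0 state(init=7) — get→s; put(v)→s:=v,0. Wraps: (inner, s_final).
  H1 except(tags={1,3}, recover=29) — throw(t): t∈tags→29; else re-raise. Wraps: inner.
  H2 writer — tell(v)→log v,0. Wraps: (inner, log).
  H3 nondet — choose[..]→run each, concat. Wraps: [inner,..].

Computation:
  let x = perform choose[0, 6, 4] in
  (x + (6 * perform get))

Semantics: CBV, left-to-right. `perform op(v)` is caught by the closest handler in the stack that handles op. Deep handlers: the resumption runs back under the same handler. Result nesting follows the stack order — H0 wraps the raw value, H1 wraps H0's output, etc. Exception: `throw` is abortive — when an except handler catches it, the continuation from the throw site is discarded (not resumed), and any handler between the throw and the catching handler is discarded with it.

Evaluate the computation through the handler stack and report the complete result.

Evaluation trace:
choose[0, 6, 4] @ H3
  branch[0] choose=0:
    get @ H0 ⇒ 7
    H0 returns (42, 7)
    H1 returns (42, 7)
    H2 returns ((42, 7), ())
    H3 returns [((42, 7), ())]
  branch[1] choose=6:
    get @ H0 ⇒ 7
    H0 returns (48, 7)
    H1 returns (48, 7)
    H2 returns ((48, 7), ())
    H3 returns [((48, 7), ())]
  branch[2] choose=4:
    get @ H0 ⇒ 7
    H0 returns (46, 7)
    H1 returns (46, 7)
    H2 returns ((46, 7), ())
    H3 returns [((46, 7), ())]
= [((42, 7), ()), ((48, 7), ()), ((46, 7), ())]

Answer: [((42, 7), ()), ((48, 7), ()), ((46, 7), ())]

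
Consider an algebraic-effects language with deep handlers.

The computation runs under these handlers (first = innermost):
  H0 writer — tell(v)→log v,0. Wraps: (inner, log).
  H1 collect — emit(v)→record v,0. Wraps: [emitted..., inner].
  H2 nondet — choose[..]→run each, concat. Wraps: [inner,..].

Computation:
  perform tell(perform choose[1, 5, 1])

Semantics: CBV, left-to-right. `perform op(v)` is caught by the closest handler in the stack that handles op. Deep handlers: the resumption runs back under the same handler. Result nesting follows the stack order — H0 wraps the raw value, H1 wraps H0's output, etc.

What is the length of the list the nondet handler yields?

Answer: 3

Working:
choose[1, 5, 1] @ H2
  branch[0] choose=1:
    tell(1) @ H0 ⇒ log+=1
    H0 returns (0, (1))
    H1 returns [(0, (1))]
    H2 returns [[(0, (1))]]
  branch[1] choose=5:
    tell(5) @ H0 ⇒ log+=5
    H0 returns (0, (5))
    H1 returns [(0, (5))]
    H2 returns [[(0, (5))]]
  branch[2] choose=1:
    tell(1) @ H0 ⇒ log+=1
    H0 returns (0, (1))
    H1 returns [(0, (1))]
    H2 returns [[(0, (1))]]
= [[(0, (1))], [(0, (5))], [(0, (1))]]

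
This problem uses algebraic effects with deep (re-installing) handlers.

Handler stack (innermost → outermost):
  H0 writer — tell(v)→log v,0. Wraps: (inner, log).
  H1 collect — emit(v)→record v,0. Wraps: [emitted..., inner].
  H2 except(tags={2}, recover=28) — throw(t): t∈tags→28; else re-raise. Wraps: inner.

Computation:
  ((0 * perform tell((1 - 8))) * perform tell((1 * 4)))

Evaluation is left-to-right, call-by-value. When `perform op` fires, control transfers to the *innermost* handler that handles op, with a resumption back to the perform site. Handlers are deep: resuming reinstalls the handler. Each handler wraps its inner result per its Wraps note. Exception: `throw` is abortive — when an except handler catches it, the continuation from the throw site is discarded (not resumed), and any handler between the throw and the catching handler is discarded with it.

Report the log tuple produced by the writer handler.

Answer: (-7, 4)

Evaluation trace:
tell(-7) @ H0 ⇒ log+=-7
tell(4) @ H0 ⇒ log+=4
H0 returns (0, (-7, 4))
H1 returns [(0, (-7, 4))]
H2 returns [(0, (-7, 4))]
= [(0, (-7, 4))]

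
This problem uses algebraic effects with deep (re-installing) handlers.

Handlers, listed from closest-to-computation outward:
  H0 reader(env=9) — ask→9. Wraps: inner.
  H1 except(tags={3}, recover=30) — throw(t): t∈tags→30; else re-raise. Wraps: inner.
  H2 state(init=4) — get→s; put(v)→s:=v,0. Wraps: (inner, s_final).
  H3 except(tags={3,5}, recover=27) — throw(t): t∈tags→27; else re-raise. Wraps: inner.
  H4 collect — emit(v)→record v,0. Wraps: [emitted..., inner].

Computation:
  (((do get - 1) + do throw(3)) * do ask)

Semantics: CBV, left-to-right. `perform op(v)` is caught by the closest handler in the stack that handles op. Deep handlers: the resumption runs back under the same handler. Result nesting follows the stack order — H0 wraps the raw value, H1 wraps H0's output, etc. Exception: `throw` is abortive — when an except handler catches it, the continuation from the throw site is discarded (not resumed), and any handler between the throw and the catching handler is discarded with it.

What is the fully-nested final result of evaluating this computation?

Answer: [(30, 4)]

Evaluation trace:
get @ H2 ⇒ 4
throw(3) @ H1 caught ⇒ 30
H2 returns (30, 4)
H3 returns (30, 4)
H4 returns [(30, 4)]
= [(30, 4)]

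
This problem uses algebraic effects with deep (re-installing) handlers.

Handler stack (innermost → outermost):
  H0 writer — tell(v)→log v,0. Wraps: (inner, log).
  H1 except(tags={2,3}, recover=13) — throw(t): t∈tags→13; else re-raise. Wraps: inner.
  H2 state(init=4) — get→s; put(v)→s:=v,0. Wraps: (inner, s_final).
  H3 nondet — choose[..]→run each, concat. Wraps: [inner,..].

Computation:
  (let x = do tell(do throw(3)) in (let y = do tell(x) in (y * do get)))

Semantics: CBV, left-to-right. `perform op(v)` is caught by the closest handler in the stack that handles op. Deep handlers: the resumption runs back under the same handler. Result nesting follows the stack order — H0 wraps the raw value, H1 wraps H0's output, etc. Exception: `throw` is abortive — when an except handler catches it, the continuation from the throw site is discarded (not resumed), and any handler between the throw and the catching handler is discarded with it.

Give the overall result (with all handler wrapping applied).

Answer: [(13, 4)]

Working:
throw(3) @ H1 caught ⇒ 13
H2 returns (13, 4)
H3 returns [(13, 4)]
= [(13, 4)]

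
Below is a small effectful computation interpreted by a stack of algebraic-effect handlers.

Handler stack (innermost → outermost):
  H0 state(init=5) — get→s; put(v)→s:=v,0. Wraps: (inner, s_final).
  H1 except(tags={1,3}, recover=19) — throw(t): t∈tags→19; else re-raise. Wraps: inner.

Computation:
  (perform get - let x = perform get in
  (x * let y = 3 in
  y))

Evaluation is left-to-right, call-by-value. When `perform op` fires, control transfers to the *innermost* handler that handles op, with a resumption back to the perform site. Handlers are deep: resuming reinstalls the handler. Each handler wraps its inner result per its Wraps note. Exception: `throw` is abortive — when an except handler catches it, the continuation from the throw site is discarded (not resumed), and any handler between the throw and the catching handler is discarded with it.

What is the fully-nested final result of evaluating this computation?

Evaluation trace:
get @ H0 ⇒ 5
get @ H0 ⇒ 5
H0 returns (-10, 5)
H1 returns (-10, 5)
= (-10, 5)

Answer: (-10, 5)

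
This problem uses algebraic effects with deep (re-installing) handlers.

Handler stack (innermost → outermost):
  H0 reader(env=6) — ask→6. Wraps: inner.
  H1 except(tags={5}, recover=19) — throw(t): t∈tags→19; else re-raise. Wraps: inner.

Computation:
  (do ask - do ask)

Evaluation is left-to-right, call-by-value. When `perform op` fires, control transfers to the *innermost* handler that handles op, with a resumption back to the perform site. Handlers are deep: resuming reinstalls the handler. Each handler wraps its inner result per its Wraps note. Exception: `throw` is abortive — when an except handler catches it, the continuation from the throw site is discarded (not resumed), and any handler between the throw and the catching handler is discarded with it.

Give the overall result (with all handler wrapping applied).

Answer: 0

Step-by-step:
ask @ H0 ⇒ 6
ask @ H0 ⇒ 6
H0 returns 0
H1 returns 0
= 0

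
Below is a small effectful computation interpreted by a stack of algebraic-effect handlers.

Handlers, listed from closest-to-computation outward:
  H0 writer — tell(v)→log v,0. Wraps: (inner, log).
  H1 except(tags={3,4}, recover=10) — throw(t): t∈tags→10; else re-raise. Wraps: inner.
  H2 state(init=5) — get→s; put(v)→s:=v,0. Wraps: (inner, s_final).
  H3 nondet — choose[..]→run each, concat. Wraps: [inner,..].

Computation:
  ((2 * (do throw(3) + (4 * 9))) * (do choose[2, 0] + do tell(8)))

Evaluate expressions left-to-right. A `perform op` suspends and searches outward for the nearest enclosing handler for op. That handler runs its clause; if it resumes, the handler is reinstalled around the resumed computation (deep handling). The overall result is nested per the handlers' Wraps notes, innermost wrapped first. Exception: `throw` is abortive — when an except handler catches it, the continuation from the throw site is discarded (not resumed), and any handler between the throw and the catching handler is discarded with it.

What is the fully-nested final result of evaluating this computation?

Answer: [(10, 5)]

Step-by-step:
throw(3) @ H1 caught ⇒ 10
H2 returns (10, 5)
H3 returns [(10, 5)]
= [(10, 5)]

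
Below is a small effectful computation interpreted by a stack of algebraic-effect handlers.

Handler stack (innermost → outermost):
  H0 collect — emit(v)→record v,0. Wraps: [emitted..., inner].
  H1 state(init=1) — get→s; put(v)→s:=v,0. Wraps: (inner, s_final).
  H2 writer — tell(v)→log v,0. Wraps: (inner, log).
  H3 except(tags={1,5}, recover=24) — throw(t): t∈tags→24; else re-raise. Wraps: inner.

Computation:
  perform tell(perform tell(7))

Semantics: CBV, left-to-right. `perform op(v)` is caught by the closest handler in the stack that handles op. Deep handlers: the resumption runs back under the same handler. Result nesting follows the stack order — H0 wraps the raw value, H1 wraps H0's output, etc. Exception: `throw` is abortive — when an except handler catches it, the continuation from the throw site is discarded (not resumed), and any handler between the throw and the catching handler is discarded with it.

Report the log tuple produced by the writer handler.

Answer: (7, 0)

Working:
tell(7) @ H2 ⇒ log+=7
tell(0) @ H2 ⇒ log+=0
H0 returns [0]
H1 returns ([0], 1)
H2 returns (([0], 1), (7, 0))
H3 returns (([0], 1), (7, 0))
= (([0], 1), (7, 0))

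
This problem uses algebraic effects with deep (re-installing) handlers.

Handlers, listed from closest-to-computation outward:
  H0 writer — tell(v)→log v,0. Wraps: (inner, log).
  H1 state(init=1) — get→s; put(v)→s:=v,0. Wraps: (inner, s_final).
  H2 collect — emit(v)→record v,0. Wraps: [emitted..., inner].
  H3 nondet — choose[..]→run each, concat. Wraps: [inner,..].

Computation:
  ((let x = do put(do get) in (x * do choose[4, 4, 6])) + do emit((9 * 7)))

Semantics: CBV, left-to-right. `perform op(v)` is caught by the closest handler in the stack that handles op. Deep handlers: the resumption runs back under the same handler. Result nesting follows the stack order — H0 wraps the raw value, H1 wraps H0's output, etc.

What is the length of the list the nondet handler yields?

Answer: 3

Evaluation trace:
get @ H1 ⇒ 1
put(1) @ H1 ⇒ s:=1
choose[4, 4, 6] @ H3
  branch[0] choose=4:
    emit(63) @ H2 ⇒ out+=63
    H0 returns (0, ())
    H1 returns ((0, ()), 1)
    H2 returns [63, ((0, ()), 1)]
    H3 returns [[63, ((0, ()), 1)]]
  branch[1] choose=4:
    emit(63) @ H2 ⇒ out+=63
    H0 returns (0, ())
    H1 returns ((0, ()), 1)
    H2 returns [63, ((0, ()), 1)]
    H3 returns [[63, ((0, ()), 1)]]
  branch[2] choose=6:
    emit(63) @ H2 ⇒ out+=63
    H0 returns (0, ())
    H1 returns ((0, ()), 1)
    H2 returns [63, ((0, ()), 1)]
    H3 returns [[63, ((0, ()), 1)]]
= [[63, ((0, ()), 1)], [63, ((0, ()), 1)], [63, ((0, ()), 1)]]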